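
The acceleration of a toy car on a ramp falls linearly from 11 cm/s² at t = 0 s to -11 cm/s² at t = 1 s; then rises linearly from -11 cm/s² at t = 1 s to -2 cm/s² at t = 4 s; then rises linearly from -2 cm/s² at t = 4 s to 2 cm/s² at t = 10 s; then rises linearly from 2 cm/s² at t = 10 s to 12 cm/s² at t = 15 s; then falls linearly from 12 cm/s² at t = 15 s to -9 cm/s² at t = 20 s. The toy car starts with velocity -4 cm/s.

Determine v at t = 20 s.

Δv equals the area under the a-t graph; then v = v₀ + Δv.
0–1 s: ½(11 + -11)(1) = 0 cm/s
1–4 s: ½(-11 + -2)(3) = -19.5 cm/s
4–10 s: ½(-2 + 2)(6) = 0 cm/s
10–15 s: ½(2 + 12)(5) = 35 cm/s
15–20 s: ½(12 + -9)(5) = 7.5 cm/s
Δv = 23 cm/s, so v(20) = -4 + (23) = 19 cm/s.

19 cm/s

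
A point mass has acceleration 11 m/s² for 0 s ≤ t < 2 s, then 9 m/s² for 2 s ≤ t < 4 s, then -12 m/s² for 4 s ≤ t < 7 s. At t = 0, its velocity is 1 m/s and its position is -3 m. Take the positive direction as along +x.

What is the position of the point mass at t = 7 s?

On each constant-a segment, Δv = aΔt and Δx = v₀Δt + ½aΔt²; chain segment to segment.
0–2 s: v starts 1 m/s; Δx = 1·2 + ½·11·2² = 24 m; v ends 23 m/s.
2–4 s: v starts 23 m/s; Δx = 23·2 + ½·9·2² = 64 m; v ends 41 m/s.
4–7 s: v starts 41 m/s; Δx = 41·3 + ½·-12·3² = 69 m; v ends 5 m/s.
x(7) = -3 + Σ Δx = 154 m.

154 m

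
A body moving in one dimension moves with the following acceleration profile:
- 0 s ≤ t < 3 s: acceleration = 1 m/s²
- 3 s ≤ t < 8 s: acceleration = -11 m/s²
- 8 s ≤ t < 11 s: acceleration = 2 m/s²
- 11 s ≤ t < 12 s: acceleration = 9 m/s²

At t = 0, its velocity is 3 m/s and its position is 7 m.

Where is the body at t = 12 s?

-263.5 m

On each constant-a segment, Δv = aΔt and Δx = v₀Δt + ½aΔt²; chain segment to segment.
0–3 s: v starts 3 m/s; Δx = 3·3 + ½·1·3² = 13.5 m; v ends 6 m/s.
3–8 s: v starts 6 m/s; Δx = 6·5 + ½·-11·5² = -107.5 m; v ends -49 m/s.
8–11 s: v starts -49 m/s; Δx = -49·3 + ½·2·3² = -138 m; v ends -43 m/s.
11–12 s: v starts -43 m/s; Δx = -43·1 + ½·9·1² = -38.5 m; v ends -34 m/s.
x(12) = 7 + Σ Δx = -263.5 m.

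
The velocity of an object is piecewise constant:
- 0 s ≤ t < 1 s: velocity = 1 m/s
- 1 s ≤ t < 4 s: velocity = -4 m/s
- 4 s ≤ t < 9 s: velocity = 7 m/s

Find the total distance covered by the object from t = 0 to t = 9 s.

Distance (not displacement) is the total path length: add the absolute areas under v-t.
0–1 s: |1| × 1 = 1 m
1–4 s: |-4| × 3 = 12 m
4–9 s: |7| × 5 = 35 m
Total distance = 48 m

48 m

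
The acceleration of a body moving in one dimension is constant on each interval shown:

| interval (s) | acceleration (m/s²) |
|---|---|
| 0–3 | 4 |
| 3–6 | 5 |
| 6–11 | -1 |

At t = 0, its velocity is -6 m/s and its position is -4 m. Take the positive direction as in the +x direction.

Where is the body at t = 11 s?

129 m

On each constant-a segment, Δv = aΔt and Δx = v₀Δt + ½aΔt²; chain segment to segment.
0–3 s: v starts -6 m/s; Δx = -6·3 + ½·4·3² = 0 m; v ends 6 m/s.
3–6 s: v starts 6 m/s; Δx = 6·3 + ½·5·3² = 40.5 m; v ends 21 m/s.
6–11 s: v starts 21 m/s; Δx = 21·5 + ½·-1·5² = 92.5 m; v ends 16 m/s.
x(11) = -4 + Σ Δx = 129 m.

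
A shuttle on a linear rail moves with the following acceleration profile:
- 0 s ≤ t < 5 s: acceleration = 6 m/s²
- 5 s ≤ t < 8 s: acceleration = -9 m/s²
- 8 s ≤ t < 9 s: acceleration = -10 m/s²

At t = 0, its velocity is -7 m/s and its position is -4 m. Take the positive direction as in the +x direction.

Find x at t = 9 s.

55.5 m

On each constant-a segment, Δv = aΔt and Δx = v₀Δt + ½aΔt²; chain segment to segment.
0–5 s: v starts -7 m/s; Δx = -7·5 + ½·6·5² = 40 m; v ends 23 m/s.
5–8 s: v starts 23 m/s; Δx = 23·3 + ½·-9·3² = 28.5 m; v ends -4 m/s.
8–9 s: v starts -4 m/s; Δx = -4·1 + ½·-10·1² = -9 m; v ends -14 m/s.
x(9) = -4 + Σ Δx = 55.5 m.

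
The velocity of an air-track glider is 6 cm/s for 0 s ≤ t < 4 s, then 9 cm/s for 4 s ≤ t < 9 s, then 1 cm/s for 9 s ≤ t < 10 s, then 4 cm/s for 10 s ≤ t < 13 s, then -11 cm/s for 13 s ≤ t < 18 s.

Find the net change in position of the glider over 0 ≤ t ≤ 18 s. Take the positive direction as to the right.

Net displacement equals the area under the velocity-time graph (areas below the axis count negative).
0–4 s: 6 × 4 = 24 cm
4–9 s: 9 × 5 = 45 cm
9–10 s: 1 × 1 = 1 cm
10–13 s: 4 × 3 = 12 cm
13–18 s: -11 × 5 = -55 cm
Net displacement = 27 cm

27 cm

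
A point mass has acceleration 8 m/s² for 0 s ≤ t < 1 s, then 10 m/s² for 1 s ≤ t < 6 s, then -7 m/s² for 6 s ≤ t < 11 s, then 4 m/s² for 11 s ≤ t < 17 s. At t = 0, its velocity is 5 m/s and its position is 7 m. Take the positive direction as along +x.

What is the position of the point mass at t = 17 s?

On each constant-a segment, Δv = aΔt and Δx = v₀Δt + ½aΔt²; chain segment to segment.
0–1 s: v starts 5 m/s; Δx = 5·1 + ½·8·1² = 9 m; v ends 13 m/s.
1–6 s: v starts 13 m/s; Δx = 13·5 + ½·10·5² = 190 m; v ends 63 m/s.
6–11 s: v starts 63 m/s; Δx = 63·5 + ½·-7·5² = 227.5 m; v ends 28 m/s.
11–17 s: v starts 28 m/s; Δx = 28·6 + ½·4·6² = 240 m; v ends 52 m/s.
x(17) = 7 + Σ Δx = 673.5 m.

673.5 m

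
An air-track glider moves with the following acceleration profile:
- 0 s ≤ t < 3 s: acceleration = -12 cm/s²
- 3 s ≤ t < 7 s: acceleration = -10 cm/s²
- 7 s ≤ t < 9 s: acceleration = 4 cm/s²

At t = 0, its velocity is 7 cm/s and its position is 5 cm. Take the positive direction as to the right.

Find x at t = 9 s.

On each constant-a segment, Δv = aΔt and Δx = v₀Δt + ½aΔt²; chain segment to segment.
0–3 s: v starts 7 cm/s; Δx = 7·3 + ½·-12·3² = -33 cm; v ends -29 cm/s.
3–7 s: v starts -29 cm/s; Δx = -29·4 + ½·-10·4² = -196 cm; v ends -69 cm/s.
7–9 s: v starts -69 cm/s; Δx = -69·2 + ½·4·2² = -130 cm; v ends -61 cm/s.
x(9) = 5 + Σ Δx = -354 cm.

-354 cm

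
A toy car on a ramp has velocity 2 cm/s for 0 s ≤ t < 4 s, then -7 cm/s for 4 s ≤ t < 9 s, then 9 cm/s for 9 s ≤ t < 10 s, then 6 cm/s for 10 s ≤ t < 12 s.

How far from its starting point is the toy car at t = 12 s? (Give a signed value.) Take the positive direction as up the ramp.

Net displacement equals the area under the velocity-time graph (areas below the axis count negative).
0–4 s: 2 × 4 = 8 cm
4–9 s: -7 × 5 = -35 cm
9–10 s: 9 × 1 = 9 cm
10–12 s: 6 × 2 = 12 cm
Net displacement = -6 cm

-6 cm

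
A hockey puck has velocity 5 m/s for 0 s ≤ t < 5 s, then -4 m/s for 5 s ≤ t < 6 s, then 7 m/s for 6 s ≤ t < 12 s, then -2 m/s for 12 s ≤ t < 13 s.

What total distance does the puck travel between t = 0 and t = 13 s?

73 m

Total distance travelled is ∫|v| dt — sum the magnitudes of each area piece.
0–5 s: |5| × 5 = 25 m
5–6 s: |-4| × 1 = 4 m
6–12 s: |7| × 6 = 42 m
12–13 s: |-2| × 1 = 2 m
Total distance = 73 m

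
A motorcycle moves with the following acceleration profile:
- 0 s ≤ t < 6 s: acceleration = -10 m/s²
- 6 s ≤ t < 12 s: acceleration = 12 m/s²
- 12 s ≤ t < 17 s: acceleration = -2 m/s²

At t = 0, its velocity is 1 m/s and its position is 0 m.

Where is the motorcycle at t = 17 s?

On each constant-a segment, Δv = aΔt and Δx = v₀Δt + ½aΔt²; chain segment to segment.
0–6 s: v starts 1 m/s; Δx = 1·6 + ½·-10·6² = -174 m; v ends -59 m/s.
6–12 s: v starts -59 m/s; Δx = -59·6 + ½·12·6² = -138 m; v ends 13 m/s.
12–17 s: v starts 13 m/s; Δx = 13·5 + ½·-2·5² = 40 m; v ends 3 m/s.
x(17) = 0 + Σ Δx = -272 m.

-272 m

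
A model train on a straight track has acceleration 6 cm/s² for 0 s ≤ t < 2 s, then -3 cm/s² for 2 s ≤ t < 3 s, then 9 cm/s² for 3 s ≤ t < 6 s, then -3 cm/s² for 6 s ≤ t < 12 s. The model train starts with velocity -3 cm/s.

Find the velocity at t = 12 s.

15 cm/s

Δv equals the area under the a-t graph; then v = v₀ + Δv.
0–2 s: 6 × 2 = 12 cm/s
2–3 s: -3 × 1 = -3 cm/s
3–6 s: 9 × 3 = 27 cm/s
6–12 s: -3 × 6 = -18 cm/s
Δv = 18 cm/s, so v(12) = -3 + (18) = 15 cm/s.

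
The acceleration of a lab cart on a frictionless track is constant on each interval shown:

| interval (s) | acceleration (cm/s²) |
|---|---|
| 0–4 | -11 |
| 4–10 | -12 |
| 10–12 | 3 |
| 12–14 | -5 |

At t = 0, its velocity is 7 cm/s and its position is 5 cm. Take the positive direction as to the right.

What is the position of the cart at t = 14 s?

-921 cm

On each constant-a segment, Δv = aΔt and Δx = v₀Δt + ½aΔt²; chain segment to segment.
0–4 s: v starts 7 cm/s; Δx = 7·4 + ½·-11·4² = -60 cm; v ends -37 cm/s.
4–10 s: v starts -37 cm/s; Δx = -37·6 + ½·-12·6² = -438 cm; v ends -109 cm/s.
10–12 s: v starts -109 cm/s; Δx = -109·2 + ½·3·2² = -212 cm; v ends -103 cm/s.
12–14 s: v starts -103 cm/s; Δx = -103·2 + ½·-5·2² = -216 cm; v ends -113 cm/s.
x(14) = 5 + Σ Δx = -921 cm.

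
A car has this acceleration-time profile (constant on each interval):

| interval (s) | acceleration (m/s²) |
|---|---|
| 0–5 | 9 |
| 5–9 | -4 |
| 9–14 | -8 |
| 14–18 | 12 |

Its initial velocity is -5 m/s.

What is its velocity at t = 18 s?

32 m/s

Δv equals the area under the a-t graph; then v = v₀ + Δv.
0–5 s: 9 × 5 = 45 m/s
5–9 s: -4 × 4 = -16 m/s
9–14 s: -8 × 5 = -40 m/s
14–18 s: 12 × 4 = 48 m/s
Δv = 37 m/s, so v(18) = -5 + (37) = 32 m/s.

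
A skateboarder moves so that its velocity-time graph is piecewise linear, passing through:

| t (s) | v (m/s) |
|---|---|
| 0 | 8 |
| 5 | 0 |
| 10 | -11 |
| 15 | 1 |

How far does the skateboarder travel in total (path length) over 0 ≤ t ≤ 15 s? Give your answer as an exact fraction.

Distance (not displacement) is the total path length: add the absolute areas under v-t.
0–5 s: |½(8 + 0)(5)| = 20 m
5–10 s: |½(0 + -11)(5)| = 27.5 m
10–15 s: v = 0 at t = 175/12 s; triangle areas 605/24 + 5/24 = 305/12 m
Total distance = 875/12 m

875/12 m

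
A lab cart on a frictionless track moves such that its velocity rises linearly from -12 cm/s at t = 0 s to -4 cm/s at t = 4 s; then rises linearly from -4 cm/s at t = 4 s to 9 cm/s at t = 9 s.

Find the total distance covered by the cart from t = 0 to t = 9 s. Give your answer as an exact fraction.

1317/26 cm

Distance (not displacement) is the total path length: add the absolute areas under v-t.
0–4 s: |½(-12 + -4)(4)| = 32 cm
4–9 s: v = 0 at t = 72/13 s; triangle areas 40/13 + 405/26 = 485/26 cm
Total distance = 1317/26 cm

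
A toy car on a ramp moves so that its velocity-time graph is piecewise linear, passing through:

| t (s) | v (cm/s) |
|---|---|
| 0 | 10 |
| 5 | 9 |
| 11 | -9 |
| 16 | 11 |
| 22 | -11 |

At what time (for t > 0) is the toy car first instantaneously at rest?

v changes sign on 5–11 s (from 9 to -9); the graph is linear there, so v = 0 at t = 5 + (-9)·(11 − 5)/(-9 − 9) = 8 s.

t = 8 s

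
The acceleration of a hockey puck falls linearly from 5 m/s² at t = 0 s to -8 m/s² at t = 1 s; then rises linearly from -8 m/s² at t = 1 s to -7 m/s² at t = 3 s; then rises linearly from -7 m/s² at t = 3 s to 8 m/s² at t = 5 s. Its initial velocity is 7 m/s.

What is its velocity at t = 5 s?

Δv equals the area under the a-t graph; then v = v₀ + Δv.
0–1 s: ½(5 + -8)(1) = -1.5 m/s
1–3 s: ½(-8 + -7)(2) = -15 m/s
3–5 s: ½(-7 + 8)(2) = 1 m/s
Δv = -15.5 m/s, so v(5) = 7 + (-15.5) = -8.5 m/s.

-8.5 m/s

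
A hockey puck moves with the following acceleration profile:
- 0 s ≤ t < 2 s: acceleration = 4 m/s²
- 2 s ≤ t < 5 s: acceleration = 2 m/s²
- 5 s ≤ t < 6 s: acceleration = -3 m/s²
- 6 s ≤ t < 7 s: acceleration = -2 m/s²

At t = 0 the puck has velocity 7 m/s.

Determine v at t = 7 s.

16 m/s

Δv equals the area under the a-t graph; then v = v₀ + Δv.
0–2 s: 4 × 2 = 8 m/s
2–5 s: 2 × 3 = 6 m/s
5–6 s: -3 × 1 = -3 m/s
6–7 s: -2 × 1 = -2 m/s
Δv = 9 m/s, so v(7) = 7 + (9) = 16 m/s.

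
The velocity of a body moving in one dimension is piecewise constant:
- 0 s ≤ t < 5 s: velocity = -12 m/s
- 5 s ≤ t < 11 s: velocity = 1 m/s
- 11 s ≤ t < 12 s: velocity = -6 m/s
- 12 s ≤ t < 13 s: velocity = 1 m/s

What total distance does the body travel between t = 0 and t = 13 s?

73 m

Total distance travelled is ∫|v| dt — sum the magnitudes of each area piece.
0–5 s: |-12| × 5 = 60 m
5–11 s: |1| × 6 = 6 m
11–12 s: |-6| × 1 = 6 m
12–13 s: |1| × 1 = 1 m
Total distance = 73 m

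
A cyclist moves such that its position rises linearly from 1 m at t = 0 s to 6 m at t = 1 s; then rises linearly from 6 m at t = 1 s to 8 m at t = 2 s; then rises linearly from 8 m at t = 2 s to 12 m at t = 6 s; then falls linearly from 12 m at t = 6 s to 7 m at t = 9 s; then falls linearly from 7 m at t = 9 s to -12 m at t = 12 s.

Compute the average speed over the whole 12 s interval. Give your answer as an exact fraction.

35/12 m/s

Average speed = (total path length)/(elapsed time); on a piecewise-linear x-t graph the path length is Σ|Δx|.
0–1 s: |Δx| = |6 − 1| = 5 m
1–2 s: |Δx| = |8 − 6| = 2 m
2–6 s: |Δx| = |12 − 8| = 4 m
6–9 s: |Δx| = |7 − 12| = 5 m
9–12 s: |Δx| = |-12 − 7| = 19 m
Total path = 35 m; average speed = 35/12 = 35/12 m/s.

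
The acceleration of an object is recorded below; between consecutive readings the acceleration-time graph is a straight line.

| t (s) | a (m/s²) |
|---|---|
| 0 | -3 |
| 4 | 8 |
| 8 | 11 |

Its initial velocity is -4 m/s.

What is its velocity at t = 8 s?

Δv equals the area under the a-t graph; then v = v₀ + Δv.
0–4 s: ½(-3 + 8)(4) = 10 m/s
4–8 s: ½(8 + 11)(4) = 38 m/s
Δv = 48 m/s, so v(8) = -4 + (48) = 44 m/s.

44 m/s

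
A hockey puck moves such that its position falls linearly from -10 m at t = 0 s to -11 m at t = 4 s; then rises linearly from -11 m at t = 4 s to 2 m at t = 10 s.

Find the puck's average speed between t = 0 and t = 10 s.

1.4 m/s

Average speed = (total path length)/(elapsed time); on a piecewise-linear x-t graph the path length is Σ|Δx|.
0–4 s: |Δx| = |-11 − -10| = 1 m
4–10 s: |Δx| = |2 − -11| = 13 m
Total path = 14 m; average speed = 14/10 = 1.4 m/s.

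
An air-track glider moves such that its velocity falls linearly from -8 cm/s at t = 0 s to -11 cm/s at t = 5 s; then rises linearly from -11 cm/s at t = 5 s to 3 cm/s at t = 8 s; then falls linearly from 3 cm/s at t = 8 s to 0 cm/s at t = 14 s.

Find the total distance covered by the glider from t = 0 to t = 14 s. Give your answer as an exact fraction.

493/7 cm

Distance (not displacement) is the total path length: add the absolute areas under v-t.
0–5 s: |½(-8 + -11)(5)| = 47.5 cm
5–8 s: v = 0 at t = 103/14 s; triangle areas 363/28 + 27/28 = 195/14 cm
8–14 s: |½(3 + 0)(6)| = 9 cm
Total distance = 493/7 cm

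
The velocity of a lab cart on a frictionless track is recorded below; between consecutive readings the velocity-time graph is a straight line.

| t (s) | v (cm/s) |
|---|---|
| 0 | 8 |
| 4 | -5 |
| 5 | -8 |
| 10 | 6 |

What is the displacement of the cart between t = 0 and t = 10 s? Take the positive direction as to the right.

-5.5 cm

Displacement is the signed area under the v-t curve.
0–4 s: ½(8 + -5)(4) = 6 cm
4–5 s: ½(-5 + -8)(1) = -6.5 cm
5–10 s: ½(-8 + 6)(5) = -5 cm
Net displacement = -5.5 cm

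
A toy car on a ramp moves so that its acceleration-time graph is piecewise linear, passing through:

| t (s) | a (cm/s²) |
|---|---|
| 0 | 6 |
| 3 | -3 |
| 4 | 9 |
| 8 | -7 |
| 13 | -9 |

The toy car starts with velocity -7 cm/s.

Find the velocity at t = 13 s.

Δv equals the area under the a-t graph; then v = v₀ + Δv.
0–3 s: ½(6 + -3)(3) = 4.5 cm/s
3–4 s: ½(-3 + 9)(1) = 3 cm/s
4–8 s: ½(9 + -7)(4) = 4 cm/s
8–13 s: ½(-7 + -9)(5) = -40 cm/s
Δv = -28.5 cm/s, so v(13) = -7 + (-28.5) = -35.5 cm/s.

-35.5 cm/s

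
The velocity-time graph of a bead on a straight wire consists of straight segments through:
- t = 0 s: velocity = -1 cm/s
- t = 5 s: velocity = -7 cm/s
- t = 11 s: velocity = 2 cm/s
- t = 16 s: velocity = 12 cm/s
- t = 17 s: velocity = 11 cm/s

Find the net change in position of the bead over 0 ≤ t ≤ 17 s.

Displacement is the signed area under the v-t curve.
0–5 s: ½(-1 + -7)(5) = -20 cm
5–11 s: ½(-7 + 2)(6) = -15 cm
11–16 s: ½(2 + 12)(5) = 35 cm
16–17 s: ½(12 + 11)(1) = 11.5 cm
Net displacement = 11.5 cm

11.5 cm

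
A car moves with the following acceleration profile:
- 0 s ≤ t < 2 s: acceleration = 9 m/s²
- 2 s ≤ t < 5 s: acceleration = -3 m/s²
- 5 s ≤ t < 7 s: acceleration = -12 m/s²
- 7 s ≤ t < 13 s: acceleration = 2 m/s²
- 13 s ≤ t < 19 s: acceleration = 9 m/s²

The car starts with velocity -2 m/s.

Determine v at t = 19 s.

49 m/s

Δv equals the area under the a-t graph; then v = v₀ + Δv.
0–2 s: 9 × 2 = 18 m/s
2–5 s: -3 × 3 = -9 m/s
5–7 s: -12 × 2 = -24 m/s
7–13 s: 2 × 6 = 12 m/s
13–19 s: 9 × 6 = 54 m/s
Δv = 51 m/s, so v(19) = -2 + (51) = 49 m/s.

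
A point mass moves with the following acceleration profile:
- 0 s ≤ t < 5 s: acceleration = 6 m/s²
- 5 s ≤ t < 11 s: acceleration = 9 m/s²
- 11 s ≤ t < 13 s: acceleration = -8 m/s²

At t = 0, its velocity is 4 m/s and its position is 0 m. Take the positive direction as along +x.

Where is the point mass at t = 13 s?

On each constant-a segment, Δv = aΔt and Δx = v₀Δt + ½aΔt²; chain segment to segment.
0–5 s: v starts 4 m/s; Δx = 4·5 + ½·6·5² = 95 m; v ends 34 m/s.
5–11 s: v starts 34 m/s; Δx = 34·6 + ½·9·6² = 366 m; v ends 88 m/s.
11–13 s: v starts 88 m/s; Δx = 88·2 + ½·-8·2² = 160 m; v ends 72 m/s.
x(13) = 0 + Σ Δx = 621 m.

621 m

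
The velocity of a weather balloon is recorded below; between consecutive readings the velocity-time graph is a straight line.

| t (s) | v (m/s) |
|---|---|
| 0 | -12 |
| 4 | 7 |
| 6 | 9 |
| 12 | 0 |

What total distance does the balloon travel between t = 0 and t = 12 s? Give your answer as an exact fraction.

Total distance travelled is ∫|v| dt — sum the magnitudes of each area piece.
0–4 s: v = 0 at t = 48/19 s; triangle areas 288/19 + 98/19 = 386/19 m
4–6 s: |½(7 + 9)(2)| = 16 m
6–12 s: |½(9 + 0)(6)| = 27 m
Total distance = 1203/19 m

1203/19 m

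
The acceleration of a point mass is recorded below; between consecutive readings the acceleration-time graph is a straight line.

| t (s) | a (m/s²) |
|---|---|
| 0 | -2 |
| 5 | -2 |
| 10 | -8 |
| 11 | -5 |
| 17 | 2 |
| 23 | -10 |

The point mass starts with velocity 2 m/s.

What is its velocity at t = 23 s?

-72.5 m/s

Δv equals the area under the a-t graph; then v = v₀ + Δv.
0–5 s: -2 × 5 = -10 m/s
5–10 s: ½(-2 + -8)(5) = -25 m/s
10–11 s: ½(-8 + -5)(1) = -6.5 m/s
11–17 s: ½(-5 + 2)(6) = -9 m/s
17–23 s: ½(2 + -10)(6) = -24 m/s
Δv = -74.5 m/s, so v(23) = 2 + (-74.5) = -72.5 m/s.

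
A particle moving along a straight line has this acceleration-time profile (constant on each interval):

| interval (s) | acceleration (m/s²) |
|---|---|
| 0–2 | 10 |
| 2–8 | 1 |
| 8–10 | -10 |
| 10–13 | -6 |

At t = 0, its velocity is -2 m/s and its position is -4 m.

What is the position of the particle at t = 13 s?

On each constant-a segment, Δv = aΔt and Δx = v₀Δt + ½aΔt²; chain segment to segment.
0–2 s: v starts -2 m/s; Δx = -2·2 + ½·10·2² = 16 m; v ends 18 m/s.
2–8 s: v starts 18 m/s; Δx = 18·6 + ½·1·6² = 126 m; v ends 24 m/s.
8–10 s: v starts 24 m/s; Δx = 24·2 + ½·-10·2² = 28 m; v ends 4 m/s.
10–13 s: v starts 4 m/s; Δx = 4·3 + ½·-6·3² = -15 m; v ends -14 m/s.
x(13) = -4 + Σ Δx = 151 m.

151 m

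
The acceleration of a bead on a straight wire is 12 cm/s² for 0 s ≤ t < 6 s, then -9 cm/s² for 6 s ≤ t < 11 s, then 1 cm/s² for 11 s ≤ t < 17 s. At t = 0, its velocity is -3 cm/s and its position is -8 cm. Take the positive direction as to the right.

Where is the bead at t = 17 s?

584.5 cm

On each constant-a segment, Δv = aΔt and Δx = v₀Δt + ½aΔt²; chain segment to segment.
0–6 s: v starts -3 cm/s; Δx = -3·6 + ½·12·6² = 198 cm; v ends 69 cm/s.
6–11 s: v starts 69 cm/s; Δx = 69·5 + ½·-9·5² = 232.5 cm; v ends 24 cm/s.
11–17 s: v starts 24 cm/s; Δx = 24·6 + ½·1·6² = 162 cm; v ends 30 cm/s.
x(17) = -8 + Σ Δx = 584.5 cm.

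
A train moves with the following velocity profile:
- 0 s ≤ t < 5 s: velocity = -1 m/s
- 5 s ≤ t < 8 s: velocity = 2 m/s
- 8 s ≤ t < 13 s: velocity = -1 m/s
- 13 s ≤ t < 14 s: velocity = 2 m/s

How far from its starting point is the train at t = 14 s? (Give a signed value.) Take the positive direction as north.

Net displacement equals the area under the velocity-time graph (areas below the axis count negative).
0–5 s: -1 × 5 = -5 m
5–8 s: 2 × 3 = 6 m
8–13 s: -1 × 5 = -5 m
13–14 s: 2 × 1 = 2 m
Net displacement = -2 m

-2 m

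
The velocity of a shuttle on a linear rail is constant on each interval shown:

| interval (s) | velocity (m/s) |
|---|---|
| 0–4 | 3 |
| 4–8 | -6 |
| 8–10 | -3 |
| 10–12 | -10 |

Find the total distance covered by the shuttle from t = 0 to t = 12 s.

Distance (not displacement) is the total path length: add the absolute areas under v-t.
0–4 s: |3| × 4 = 12 m
4–8 s: |-6| × 4 = 24 m
8–10 s: |-3| × 2 = 6 m
10–12 s: |-10| × 2 = 20 m
Total distance = 62 m

62 m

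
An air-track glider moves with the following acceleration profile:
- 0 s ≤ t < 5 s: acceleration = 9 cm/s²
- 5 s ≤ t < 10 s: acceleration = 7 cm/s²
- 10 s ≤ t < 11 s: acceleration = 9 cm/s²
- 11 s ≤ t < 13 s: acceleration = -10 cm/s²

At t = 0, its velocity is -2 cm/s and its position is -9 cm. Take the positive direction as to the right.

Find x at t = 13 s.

On each constant-a segment, Δv = aΔt and Δx = v₀Δt + ½aΔt²; chain segment to segment.
0–5 s: v starts -2 cm/s; Δx = -2·5 + ½·9·5² = 102.5 cm; v ends 43 cm/s.
5–10 s: v starts 43 cm/s; Δx = 43·5 + ½·7·5² = 302.5 cm; v ends 78 cm/s.
10–11 s: v starts 78 cm/s; Δx = 78·1 + ½·9·1² = 82.5 cm; v ends 87 cm/s.
11–13 s: v starts 87 cm/s; Δx = 87·2 + ½·-10·2² = 154 cm; v ends 67 cm/s.
x(13) = -9 + Σ Δx = 632.5 cm.

632.5 cm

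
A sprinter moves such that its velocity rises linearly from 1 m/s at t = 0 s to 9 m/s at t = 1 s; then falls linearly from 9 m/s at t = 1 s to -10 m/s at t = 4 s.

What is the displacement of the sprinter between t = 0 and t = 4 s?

3.5 m

Displacement is the signed area under the v-t curve.
0–1 s: ½(1 + 9)(1) = 5 m
1–4 s: ½(9 + -10)(3) = -1.5 m
Net displacement = 3.5 m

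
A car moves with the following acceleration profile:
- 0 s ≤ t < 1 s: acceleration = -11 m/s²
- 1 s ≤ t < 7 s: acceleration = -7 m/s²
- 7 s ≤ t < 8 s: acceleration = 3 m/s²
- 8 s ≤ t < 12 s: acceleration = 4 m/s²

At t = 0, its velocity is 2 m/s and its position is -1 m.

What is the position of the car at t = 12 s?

-394 m

On each constant-a segment, Δv = aΔt and Δx = v₀Δt + ½aΔt²; chain segment to segment.
0–1 s: v starts 2 m/s; Δx = 2·1 + ½·-11·1² = -3.5 m; v ends -9 m/s.
1–7 s: v starts -9 m/s; Δx = -9·6 + ½·-7·6² = -180 m; v ends -51 m/s.
7–8 s: v starts -51 m/s; Δx = -51·1 + ½·3·1² = -49.5 m; v ends -48 m/s.
8–12 s: v starts -48 m/s; Δx = -48·4 + ½·4·4² = -160 m; v ends -32 m/s.
x(12) = -1 + Σ Δx = -394 m.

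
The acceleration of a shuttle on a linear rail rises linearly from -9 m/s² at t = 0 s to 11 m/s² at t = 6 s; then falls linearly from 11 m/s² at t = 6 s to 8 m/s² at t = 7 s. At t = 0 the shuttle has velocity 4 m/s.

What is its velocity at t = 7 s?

Δv equals the area under the a-t graph; then v = v₀ + Δv.
0–6 s: ½(-9 + 11)(6) = 6 m/s
6–7 s: ½(11 + 8)(1) = 9.5 m/s
Δv = 15.5 m/s, so v(7) = 4 + (15.5) = 19.5 m/s.

19.5 m/s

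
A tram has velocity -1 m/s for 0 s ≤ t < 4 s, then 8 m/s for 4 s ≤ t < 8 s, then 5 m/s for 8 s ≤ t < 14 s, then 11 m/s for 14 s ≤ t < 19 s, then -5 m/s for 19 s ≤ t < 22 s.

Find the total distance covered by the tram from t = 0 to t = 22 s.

136 m

Distance (not displacement) is the total path length: add the absolute areas under v-t.
0–4 s: |-1| × 4 = 4 m
4–8 s: |8| × 4 = 32 m
8–14 s: |5| × 6 = 30 m
14–19 s: |11| × 5 = 55 m
19–22 s: |-5| × 3 = 15 m
Total distance = 136 m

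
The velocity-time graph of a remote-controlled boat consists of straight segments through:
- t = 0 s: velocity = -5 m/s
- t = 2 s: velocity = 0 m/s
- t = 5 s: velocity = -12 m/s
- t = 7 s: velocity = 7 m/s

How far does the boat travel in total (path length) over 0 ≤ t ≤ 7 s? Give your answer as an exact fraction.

630/19 m

Total distance travelled is ∫|v| dt — sum the magnitudes of each area piece.
0–2 s: |½(-5 + 0)(2)| = 5 m
2–5 s: |½(0 + -12)(3)| = 18 m
5–7 s: v = 0 at t = 119/19 s; triangle areas 144/19 + 49/19 = 193/19 m
Total distance = 630/19 m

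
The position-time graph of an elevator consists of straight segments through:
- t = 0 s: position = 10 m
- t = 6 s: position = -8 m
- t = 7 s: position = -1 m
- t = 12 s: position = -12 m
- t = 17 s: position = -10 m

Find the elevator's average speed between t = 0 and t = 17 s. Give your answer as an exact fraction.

38/17 m/s

Average speed = (total path length)/(elapsed time); on a piecewise-linear x-t graph the path length is Σ|Δx|.
0–6 s: |Δx| = |-8 − 10| = 18 m
6–7 s: |Δx| = |-1 − -8| = 7 m
7–12 s: |Δx| = |-12 − -1| = 11 m
12–17 s: |Δx| = |-10 − -12| = 2 m
Total path = 38 m; average speed = 38/17 = 38/17 m/s.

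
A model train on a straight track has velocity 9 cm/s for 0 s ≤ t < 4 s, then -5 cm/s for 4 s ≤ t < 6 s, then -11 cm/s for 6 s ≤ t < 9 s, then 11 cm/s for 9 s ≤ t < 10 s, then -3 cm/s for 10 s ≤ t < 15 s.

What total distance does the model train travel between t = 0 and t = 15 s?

Total distance travelled is ∫|v| dt — sum the magnitudes of each area piece.
0–4 s: |9| × 4 = 36 cm
4–6 s: |-5| × 2 = 10 cm
6–9 s: |-11| × 3 = 33 cm
9–10 s: |11| × 1 = 11 cm
10–15 s: |-3| × 5 = 15 cm
Total distance = 105 cm

105 cm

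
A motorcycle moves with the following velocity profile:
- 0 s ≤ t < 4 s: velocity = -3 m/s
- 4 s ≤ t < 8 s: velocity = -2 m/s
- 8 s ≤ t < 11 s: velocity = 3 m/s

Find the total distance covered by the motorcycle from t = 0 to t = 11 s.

29 m

Total distance travelled is ∫|v| dt — sum the magnitudes of each area piece.
0–4 s: |-3| × 4 = 12 m
4–8 s: |-2| × 4 = 8 m
8–11 s: |3| × 3 = 9 m
Total distance = 29 m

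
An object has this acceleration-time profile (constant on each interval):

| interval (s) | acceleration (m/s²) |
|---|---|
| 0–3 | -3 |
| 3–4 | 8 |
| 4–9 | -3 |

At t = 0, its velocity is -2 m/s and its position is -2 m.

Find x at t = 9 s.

-81 m

On each constant-a segment, Δv = aΔt and Δx = v₀Δt + ½aΔt²; chain segment to segment.
0–3 s: v starts -2 m/s; Δx = -2·3 + ½·-3·3² = -19.5 m; v ends -11 m/s.
3–4 s: v starts -11 m/s; Δx = -11·1 + ½·8·1² = -7 m; v ends -3 m/s.
4–9 s: v starts -3 m/s; Δx = -3·5 + ½·-3·5² = -52.5 m; v ends -18 m/s.
x(9) = -2 + Σ Δx = -81 m.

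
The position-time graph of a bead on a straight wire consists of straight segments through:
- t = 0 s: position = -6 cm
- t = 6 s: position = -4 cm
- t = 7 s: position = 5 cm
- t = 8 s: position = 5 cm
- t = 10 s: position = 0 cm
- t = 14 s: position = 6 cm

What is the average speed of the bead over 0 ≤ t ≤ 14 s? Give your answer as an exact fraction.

Average speed = (total path length)/(elapsed time); on a piecewise-linear x-t graph the path length is Σ|Δx|.
0–6 s: |Δx| = |-4 − -6| = 2 cm
6–7 s: |Δx| = |5 − -4| = 9 cm
7–8 s: |Δx| = |5 − 5| = 0 cm
8–10 s: |Δx| = |0 − 5| = 5 cm
10–14 s: |Δx| = |6 − 0| = 6 cm
Total path = 22 cm; average speed = 22/14 = 11/7 cm/s.

11/7 cm/s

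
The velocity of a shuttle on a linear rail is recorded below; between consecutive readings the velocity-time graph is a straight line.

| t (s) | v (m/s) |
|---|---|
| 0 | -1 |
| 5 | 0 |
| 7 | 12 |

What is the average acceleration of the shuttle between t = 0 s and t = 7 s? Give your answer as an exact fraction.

Average acceleration = Δv/Δt = (12 − -1)/(7 − 0) = 13/7 m/s².

13/7 m/s²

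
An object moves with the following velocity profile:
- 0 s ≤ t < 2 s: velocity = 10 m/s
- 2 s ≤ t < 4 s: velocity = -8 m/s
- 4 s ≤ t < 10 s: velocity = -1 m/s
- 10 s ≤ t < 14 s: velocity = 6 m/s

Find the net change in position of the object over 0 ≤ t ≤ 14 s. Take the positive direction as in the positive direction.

22 m

Net displacement equals the area under the velocity-time graph (areas below the axis count negative).
0–2 s: 10 × 2 = 20 m
2–4 s: -8 × 2 = -16 m
4–10 s: -1 × 6 = -6 m
10–14 s: 6 × 4 = 24 m
Net displacement = 22 m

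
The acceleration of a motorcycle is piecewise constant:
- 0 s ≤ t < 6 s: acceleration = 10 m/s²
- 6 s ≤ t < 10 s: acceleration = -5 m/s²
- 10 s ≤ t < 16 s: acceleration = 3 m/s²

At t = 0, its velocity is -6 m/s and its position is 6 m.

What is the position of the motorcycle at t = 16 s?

On each constant-a segment, Δv = aΔt and Δx = v₀Δt + ½aΔt²; chain segment to segment.
0–6 s: v starts -6 m/s; Δx = -6·6 + ½·10·6² = 144 m; v ends 54 m/s.
6–10 s: v starts 54 m/s; Δx = 54·4 + ½·-5·4² = 176 m; v ends 34 m/s.
10–16 s: v starts 34 m/s; Δx = 34·6 + ½·3·6² = 258 m; v ends 52 m/s.
x(16) = 6 + Σ Δx = 584 m.

584 m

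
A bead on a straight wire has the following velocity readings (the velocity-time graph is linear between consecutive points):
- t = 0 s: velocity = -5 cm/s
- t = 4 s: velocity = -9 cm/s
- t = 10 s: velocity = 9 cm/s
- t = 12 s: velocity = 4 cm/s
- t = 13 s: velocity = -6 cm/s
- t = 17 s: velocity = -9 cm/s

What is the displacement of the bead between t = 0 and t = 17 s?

Net displacement equals the area under the velocity-time graph (areas below the axis count negative).
0–4 s: ½(-5 + -9)(4) = -28 cm
4–10 s: ½(-9 + 9)(6) = 0 cm
10–12 s: ½(9 + 4)(2) = 13 cm
12–13 s: ½(4 + -6)(1) = -1 cm
13–17 s: ½(-6 + -9)(4) = -30 cm
Net displacement = -46 cm

-46 cm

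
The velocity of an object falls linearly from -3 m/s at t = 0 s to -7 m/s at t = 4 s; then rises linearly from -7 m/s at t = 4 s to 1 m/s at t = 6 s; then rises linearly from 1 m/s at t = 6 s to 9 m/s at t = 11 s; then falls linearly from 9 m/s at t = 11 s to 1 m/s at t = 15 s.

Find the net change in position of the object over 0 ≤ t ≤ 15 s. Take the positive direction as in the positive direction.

19 m

Net displacement equals the area under the velocity-time graph (areas below the axis count negative).
0–4 s: ½(-3 + -7)(4) = -20 m
4–6 s: ½(-7 + 1)(2) = -6 m
6–11 s: ½(1 + 9)(5) = 25 m
11–15 s: ½(9 + 1)(4) = 20 m
Net displacement = 19 m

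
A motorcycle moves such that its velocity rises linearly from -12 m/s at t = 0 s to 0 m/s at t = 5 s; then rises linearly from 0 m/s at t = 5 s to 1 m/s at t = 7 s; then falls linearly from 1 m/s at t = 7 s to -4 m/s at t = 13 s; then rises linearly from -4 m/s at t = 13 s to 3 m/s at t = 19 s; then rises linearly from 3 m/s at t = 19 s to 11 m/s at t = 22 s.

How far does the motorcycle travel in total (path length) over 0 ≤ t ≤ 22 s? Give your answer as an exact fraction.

Total distance travelled is ∫|v| dt — sum the magnitudes of each area piece.
0–5 s: |½(-12 + 0)(5)| = 30 m
5–7 s: |½(0 + 1)(2)| = 1 m
7–13 s: v = 0 at t = 8.2 s; triangle areas 0.6 + 9.6 = 10.2 m
13–19 s: v = 0 at t = 115/7 s; triangle areas 48/7 + 27/7 = 75/7 m
19–22 s: |½(3 + 11)(3)| = 21 m
Total distance = 2552/35 m

2552/35 m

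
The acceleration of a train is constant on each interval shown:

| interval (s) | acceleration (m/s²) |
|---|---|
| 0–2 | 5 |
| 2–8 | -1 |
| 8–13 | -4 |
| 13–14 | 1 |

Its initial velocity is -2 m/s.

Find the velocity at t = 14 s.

Δv equals the area under the a-t graph; then v = v₀ + Δv.
0–2 s: 5 × 2 = 10 m/s
2–8 s: -1 × 6 = -6 m/s
8–13 s: -4 × 5 = -20 m/s
13–14 s: 1 × 1 = 1 m/s
Δv = -15 m/s, so v(14) = -2 + (-15) = -17 m/s.

-17 m/s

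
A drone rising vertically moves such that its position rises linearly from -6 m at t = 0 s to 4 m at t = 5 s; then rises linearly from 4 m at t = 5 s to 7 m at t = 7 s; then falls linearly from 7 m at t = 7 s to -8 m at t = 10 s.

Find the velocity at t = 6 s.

1.5 m/s

Velocity is the slope of the x-t graph on 5–7 s: (7 − 4)/(7 − 5) = 1.5 m/s.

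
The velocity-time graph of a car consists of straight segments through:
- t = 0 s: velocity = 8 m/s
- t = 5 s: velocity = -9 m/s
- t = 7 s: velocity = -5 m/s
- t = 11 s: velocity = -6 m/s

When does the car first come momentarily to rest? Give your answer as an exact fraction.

v changes sign on 0–5 s (from 8 to -9); the graph is linear there, so v = 0 at t = 0 + (-8)·(5 − 0)/(-9 − 8) = 40/17 s.

t = 40/17 s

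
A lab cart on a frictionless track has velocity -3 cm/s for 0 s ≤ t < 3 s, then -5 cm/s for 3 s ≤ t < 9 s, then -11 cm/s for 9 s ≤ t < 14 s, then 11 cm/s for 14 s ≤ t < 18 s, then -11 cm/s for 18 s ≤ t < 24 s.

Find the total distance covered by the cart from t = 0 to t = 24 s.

204 cm

Distance (not displacement) is the total path length: add the absolute areas under v-t.
0–3 s: |-3| × 3 = 9 cm
3–9 s: |-5| × 6 = 30 cm
9–14 s: |-11| × 5 = 55 cm
14–18 s: |11| × 4 = 44 cm
18–24 s: |-11| × 6 = 66 cm
Total distance = 204 cm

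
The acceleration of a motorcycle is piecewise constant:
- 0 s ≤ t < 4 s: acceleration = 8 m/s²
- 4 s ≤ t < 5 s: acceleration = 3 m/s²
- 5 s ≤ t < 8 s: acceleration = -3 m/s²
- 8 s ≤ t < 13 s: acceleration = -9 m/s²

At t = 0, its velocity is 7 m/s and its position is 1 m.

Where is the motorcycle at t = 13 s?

On each constant-a segment, Δv = aΔt and Δx = v₀Δt + ½aΔt²; chain segment to segment.
0–4 s: v starts 7 m/s; Δx = 7·4 + ½·8·4² = 92 m; v ends 39 m/s.
4–5 s: v starts 39 m/s; Δx = 39·1 + ½·3·1² = 40.5 m; v ends 42 m/s.
5–8 s: v starts 42 m/s; Δx = 42·3 + ½·-3·3² = 112.5 m; v ends 33 m/s.
8–13 s: v starts 33 m/s; Δx = 33·5 + ½·-9·5² = 52.5 m; v ends -12 m/s.
x(13) = 1 + Σ Δx = 298.5 m.

298.5 m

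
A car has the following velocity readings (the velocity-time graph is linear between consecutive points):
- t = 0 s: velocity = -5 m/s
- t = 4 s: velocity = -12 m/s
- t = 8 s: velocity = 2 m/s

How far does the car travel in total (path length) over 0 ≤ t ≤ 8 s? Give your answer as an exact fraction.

Total distance travelled is ∫|v| dt — sum the magnitudes of each area piece.
0–4 s: |½(-5 + -12)(4)| = 34 m
4–8 s: v = 0 at t = 52/7 s; triangle areas 144/7 + 4/7 = 148/7 m
Total distance = 386/7 m

386/7 m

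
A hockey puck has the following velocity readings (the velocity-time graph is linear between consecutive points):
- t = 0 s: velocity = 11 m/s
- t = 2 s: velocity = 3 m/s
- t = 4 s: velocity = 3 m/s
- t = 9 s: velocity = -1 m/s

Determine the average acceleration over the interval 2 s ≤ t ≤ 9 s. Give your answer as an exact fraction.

Average acceleration = Δv/Δt = (-1 − 3)/(9 − 2) = -4/7 m/s².

-4/7 m/s²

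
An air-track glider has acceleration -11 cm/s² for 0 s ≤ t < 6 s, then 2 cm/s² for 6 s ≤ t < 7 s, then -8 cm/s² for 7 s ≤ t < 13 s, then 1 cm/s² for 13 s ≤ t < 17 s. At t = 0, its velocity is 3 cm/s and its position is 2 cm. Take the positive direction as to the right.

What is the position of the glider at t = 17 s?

-1178 cm

On each constant-a segment, Δv = aΔt and Δx = v₀Δt + ½aΔt²; chain segment to segment.
0–6 s: v starts 3 cm/s; Δx = 3·6 + ½·-11·6² = -180 cm; v ends -63 cm/s.
6–7 s: v starts -63 cm/s; Δx = -63·1 + ½·2·1² = -62 cm; v ends -61 cm/s.
7–13 s: v starts -61 cm/s; Δx = -61·6 + ½·-8·6² = -510 cm; v ends -109 cm/s.
13–17 s: v starts -109 cm/s; Δx = -109·4 + ½·1·4² = -428 cm; v ends -105 cm/s.
x(17) = 2 + Σ Δx = -1178 cm.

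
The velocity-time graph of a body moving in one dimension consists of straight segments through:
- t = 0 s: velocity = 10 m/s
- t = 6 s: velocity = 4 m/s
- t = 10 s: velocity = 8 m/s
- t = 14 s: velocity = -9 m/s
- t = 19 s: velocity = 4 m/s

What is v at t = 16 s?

-3.8 m/s

On 14–19 s the graph is linear from -9 to 4 m/s: v(16) = -9 + (4 − -9)·(16 − 14)/(19 − 14) = -3.8 m/s.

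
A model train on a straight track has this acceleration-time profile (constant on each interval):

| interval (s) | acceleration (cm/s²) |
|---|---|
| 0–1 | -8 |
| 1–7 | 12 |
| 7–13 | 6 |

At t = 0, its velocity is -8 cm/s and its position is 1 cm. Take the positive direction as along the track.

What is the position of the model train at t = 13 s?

553 cm

On each constant-a segment, Δv = aΔt and Δx = v₀Δt + ½aΔt²; chain segment to segment.
0–1 s: v starts -8 cm/s; Δx = -8·1 + ½·-8·1² = -12 cm; v ends -16 cm/s.
1–7 s: v starts -16 cm/s; Δx = -16·6 + ½·12·6² = 120 cm; v ends 56 cm/s.
7–13 s: v starts 56 cm/s; Δx = 56·6 + ½·6·6² = 444 cm; v ends 92 cm/s.
x(13) = 1 + Σ Δx = 553 cm.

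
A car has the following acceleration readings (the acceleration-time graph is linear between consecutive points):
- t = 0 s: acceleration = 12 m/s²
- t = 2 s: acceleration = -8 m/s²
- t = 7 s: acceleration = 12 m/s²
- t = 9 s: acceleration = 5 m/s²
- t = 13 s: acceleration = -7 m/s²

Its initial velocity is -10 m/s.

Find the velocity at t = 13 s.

Δv equals the area under the a-t graph; then v = v₀ + Δv.
0–2 s: ½(12 + -8)(2) = 4 m/s
2–7 s: ½(-8 + 12)(5) = 10 m/s
7–9 s: ½(12 + 5)(2) = 17 m/s
9–13 s: ½(5 + -7)(4) = -4 m/s
Δv = 27 m/s, so v(13) = -10 + (27) = 17 m/s.

17 m/s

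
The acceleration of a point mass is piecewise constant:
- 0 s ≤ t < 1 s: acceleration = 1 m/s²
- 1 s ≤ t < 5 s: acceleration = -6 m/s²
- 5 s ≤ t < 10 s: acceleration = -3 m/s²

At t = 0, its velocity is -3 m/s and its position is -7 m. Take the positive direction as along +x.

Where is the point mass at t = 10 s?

-233 m

On each constant-a segment, Δv = aΔt and Δx = v₀Δt + ½aΔt²; chain segment to segment.
0–1 s: v starts -3 m/s; Δx = -3·1 + ½·1·1² = -2.5 m; v ends -2 m/s.
1–5 s: v starts -2 m/s; Δx = -2·4 + ½·-6·4² = -56 m; v ends -26 m/s.
5–10 s: v starts -26 m/s; Δx = -26·5 + ½·-3·5² = -167.5 m; v ends -41 m/s.
x(10) = -7 + Σ Δx = -233 m.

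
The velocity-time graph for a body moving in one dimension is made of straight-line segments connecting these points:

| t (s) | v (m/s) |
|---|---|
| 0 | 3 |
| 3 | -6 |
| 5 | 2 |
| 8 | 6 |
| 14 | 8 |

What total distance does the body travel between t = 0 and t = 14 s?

Total distance travelled is ∫|v| dt — sum the magnitudes of each area piece.
0–3 s: v = 0 at t = 1 s; triangle areas 1.5 + 6 = 7.5 m
3–5 s: v = 0 at t = 4.5 s; triangle areas 4.5 + 0.5 = 5 m
5–8 s: |½(2 + 6)(3)| = 12 m
8–14 s: |½(6 + 8)(6)| = 42 m
Total distance = 66.5 m

66.5 m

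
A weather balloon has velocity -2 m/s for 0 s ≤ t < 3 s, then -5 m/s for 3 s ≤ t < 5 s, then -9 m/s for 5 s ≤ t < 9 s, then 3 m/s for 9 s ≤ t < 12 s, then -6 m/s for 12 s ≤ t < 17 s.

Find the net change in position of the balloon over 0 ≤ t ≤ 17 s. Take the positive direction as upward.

Displacement is the signed area under the v-t curve.
0–3 s: -2 × 3 = -6 m
3–5 s: -5 × 2 = -10 m
5–9 s: -9 × 4 = -36 m
9–12 s: 3 × 3 = 9 m
12–17 s: -6 × 5 = -30 m
Net displacement = -73 m

-73 m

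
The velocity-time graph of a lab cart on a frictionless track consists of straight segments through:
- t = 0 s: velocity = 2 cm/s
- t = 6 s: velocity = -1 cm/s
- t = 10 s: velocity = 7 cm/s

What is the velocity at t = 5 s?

-0.5 cm/s

On 0–6 s the graph is linear from 2 to -1 cm/s: v(5) = 2 + (-1 − 2)·(5 − 0)/(6 − 0) = -0.5 cm/s.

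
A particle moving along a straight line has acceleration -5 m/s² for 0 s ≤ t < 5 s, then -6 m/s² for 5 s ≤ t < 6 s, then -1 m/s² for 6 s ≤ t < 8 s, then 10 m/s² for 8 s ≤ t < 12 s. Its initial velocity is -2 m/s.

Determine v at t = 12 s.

Δv equals the area under the a-t graph; then v = v₀ + Δv.
0–5 s: -5 × 5 = -25 m/s
5–6 s: -6 × 1 = -6 m/s
6–8 s: -1 × 2 = -2 m/s
8–12 s: 10 × 4 = 40 m/s
Δv = 7 m/s, so v(12) = -2 + (7) = 5 m/s.

5 m/s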